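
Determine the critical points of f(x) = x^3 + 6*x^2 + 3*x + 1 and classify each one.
f'(x) = 3*x^2 + 12*x + 3

Solve f'(x) = 0:
  Factor: 3*x^2 + 12*x + 3 = 3*(x^2 + 4*x + 1); x^2 + 4*x + 1 = 0 has no rational roots; quadratic formula: x = (-4 ± √12)/2.
  ⇒ x = -2 - sqrt(3) ≈ -3.7321, -2 + sqrt(3) ≈ -0.2679

f''(x) = 6*x + 12
Second-derivative test at each critical point:
  f''(-3.7321) = -10.3923 < 0 → local maximum
  f''(-0.2679) = 10.3923 > 0 → local minimum

Critical points: x = -2 - sqrt(3) ≈ -3.7321 (local maximum); x = -2 + sqrt(3) ≈ -0.2679 (local minimum)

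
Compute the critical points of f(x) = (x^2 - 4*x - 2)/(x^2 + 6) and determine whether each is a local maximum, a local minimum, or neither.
f'(x) = 4*(x^2 + 4*x - 6)/(x^4 + 12*x^2 + 36)

Solve f'(x) = 0:
  f'(x) = 4*(x^2 + 4*x - 6)/(x^2 + 6)^2; the denominator is positive wherever f is defined, so f'(x) = 0 ⇔ 4*x^2 + 16*x - 24 = 0.
  Factor: 4*x^2 + 16*x - 24 = 4*(x^2 + 4*x - 6); x^2 + 4*x - 6 = 0 has no rational roots; quadratic formula: x = (-4 ± √40)/2.
  ⇒ x = -sqrt(10) - 2 ≈ -5.1623, -2 + sqrt(10) ≈ 1.1623

f''(x) = 8*(-x^3 - 6*x^2 + 18*x + 12)/(x^6 + 18*x^4 + 108*x^2 + 216)
Second-derivative test at each critical point:
  f''(-5.1623) = -0.0237 < 0 → local maximum
  f''(1.1623) = 0.4682 > 0 → local minimum

Critical points: x = -sqrt(10) - 2 ≈ -5.1623 (local maximum); x = -2 + sqrt(10) ≈ 1.1623 (local minimum)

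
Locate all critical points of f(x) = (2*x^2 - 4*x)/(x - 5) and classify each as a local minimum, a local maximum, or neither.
f'(x) = 2*(x^2 - 10*x + 10)/(x^2 - 10*x + 25)

Solve f'(x) = 0:
  f'(x) = 2*(x^2 - 10*x + 10)/(x - 5)^2; the denominator is positive wherever f is defined, so f'(x) = 0 ⇔ 2*x^2 - 20*x + 20 = 0.
  Factor: 2*x^2 - 20*x + 20 = 2*(x^2 - 10*x + 10); x^2 - 10*x + 10 = 0 has no rational roots; quadratic formula: x = (10 ± √60)/2.
  ⇒ x = 5 - sqrt(15) ≈ 1.1270, sqrt(15) + 5 ≈ 8.8730

f''(x) = 60/(x^3 - 15*x^2 + 75*x - 125)
Second-derivative test at each critical point:
  f''(1.1270) = -1.0328 < 0 → local maximum
  f''(8.8730) = 1.0328 > 0 → local minimum

Critical points: x = 5 - sqrt(15) ≈ 1.1270 (local maximum); x = sqrt(15) + 5 ≈ 8.8730 (local minimum)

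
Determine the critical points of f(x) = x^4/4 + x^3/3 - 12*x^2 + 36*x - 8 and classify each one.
f'(x) = x^3 + x^2 - 24*x + 36

Solve f'(x) = 0:
  Factor: x^3 + x^2 - 24*x + 36 = (x - 3)*(x - 2)*(x + 6) = 0.
  ⇒ x = -6, 2, 3

f''(x) = 3*x^2 + 2*x - 24
Second-derivative test at each critical point:
  f''(-6) = 72 > 0 → local minimum
  f''(2) = -8 < 0 → local maximum
  f''(3) = 9 > 0 → local minimum

Critical points: x = -6 (local minimum); x = 2 (local maximum); x = 3 (local minimum)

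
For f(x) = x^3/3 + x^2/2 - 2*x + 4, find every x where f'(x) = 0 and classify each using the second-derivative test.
f'(x) = x^2 + x - 2

Solve f'(x) = 0:
  Factor: x^2 + x - 2 = (x - 1)*(x + 2) = 0.
  ⇒ x = -2, 1

f''(x) = 2*x + 1
Second-derivative test at each critical point:
  f''(-2) = -3 < 0 → local maximum
  f''(1) = 3 > 0 → local minimum

Critical points: x = -2 (local maximum); x = 1 (local minimum)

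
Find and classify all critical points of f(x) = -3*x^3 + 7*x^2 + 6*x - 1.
f'(x) = -9*x^2 + 14*x + 6

Solve f'(x) = 0:
  9*x^2 - 14*x - 6 = 0 has no rational roots; quadratic formula: x = (14 ± √412)/18.
  ⇒ x = 7/9 - sqrt(103)/9 ≈ -0.3499, 7/9 + sqrt(103)/9 ≈ 1.9054

f''(x) = 14 - 18*x
Second-derivative test at each critical point:
  f''(-0.3499) = 20.2978 > 0 → local minimum
  f''(1.9054) = -20.2978 < 0 → local maximum

Critical points: x = 7/9 - sqrt(103)/9 ≈ -0.3499 (local minimum); x = 7/9 + sqrt(103)/9 ≈ 1.9054 (local maximum)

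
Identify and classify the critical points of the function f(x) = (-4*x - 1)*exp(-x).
f'(x) = (4*x - 3)*exp(-x)

Solve f'(x) = 0:
  f'(x) = (4*x - 3)·exp(-x) and exp(-x) > 0 for every x, so f'(x) = 0 ⇔ 4*x - 3 = 0.
  4*x - 3 = 0.
  ⇒ x = 3/4

f''(x) = (7 - 4*x)*exp(-x)
Second-derivative test at each critical point:
  f''(3/4) = 1.8895 > 0 → local minimum

Critical points: x = 3/4 (local minimum)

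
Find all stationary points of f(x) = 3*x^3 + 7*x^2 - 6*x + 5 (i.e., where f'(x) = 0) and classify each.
f'(x) = 9*x^2 + 14*x - 6

Solve f'(x) = 0:
  9*x^2 + 14*x - 6 = 0 has no rational roots; quadratic formula: x = (-14 ± √412)/18.
  ⇒ x = -sqrt(103)/9 - 7/9 ≈ -1.9054, -7/9 + sqrt(103)/9 ≈ 0.3499

f''(x) = 18*x + 14
Second-derivative test at each critical point:
  f''(-1.9054) = -20.2978 < 0 → local maximum
  f''(0.3499) = 20.2978 > 0 → local minimum

Critical points: x = -sqrt(103)/9 - 7/9 ≈ -1.9054 (local maximum); x = -7/9 + sqrt(103)/9 ≈ 0.3499 (local minimum)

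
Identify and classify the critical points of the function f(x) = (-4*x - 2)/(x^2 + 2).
f'(x) = 4*(x^2 + x - 2)/(x^4 + 4*x^2 + 4)

Solve f'(x) = 0:
  f'(x) = 4*(x - 1)*(x + 2)/(x^2 + 2)^2; the denominator is positive wherever f is defined, so f'(x) = 0 ⇔ 4*x^2 + 4*x - 8 = 0.
  Factor: 4*x^2 + 4*x - 8 = 4*(x - 1)*(x + 2) = 0.
  ⇒ x = -2, 1

f''(x) = 4*(-4*x^2*(2*x + 1) + (6*x + 1)*(x^2 + 2))/(x^2 + 2)^3
Second-derivative test at each critical point:
  f''(-2) = -1/3 < 0 → local maximum
  f''(1) = 4/3 > 0 → local minimum

Critical points: x = -2 (local maximum); x = 1 (local minimum)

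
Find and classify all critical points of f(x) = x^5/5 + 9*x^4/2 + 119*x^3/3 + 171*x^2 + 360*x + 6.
f'(x) = x^4 + 18*x^3 + 119*x^2 + 342*x + 360

Solve f'(x) = 0:
  Factor: x^4 + 18*x^3 + 119*x^2 + 342*x + 360 = (x + 3)*(x + 4)*(x + 5)*(x + 6) = 0.
  ⇒ x = -6, -5, -4, -3

f''(x) = 4*x^3 + 54*x^2 + 238*x + 342
Second-derivative test at each critical point:
  f''(-6) = -6 < 0 → local maximum
  f''(-5) = 2 > 0 → local minimum
  f''(-4) = -2 < 0 → local maximum
  f''(-3) = 6 > 0 → local minimum

Critical points: x = -6 (local maximum); x = -5 (local minimum); x = -4 (local maximum); x = -3 (local minimum)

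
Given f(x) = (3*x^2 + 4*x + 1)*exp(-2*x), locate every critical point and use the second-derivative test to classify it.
f'(x) = 2*(-3*x^2 - x + 1)*exp(-2*x)

Solve f'(x) = 0:
  f'(x) = (-6*x^2 - 2*x + 2)·exp(-2*x) and exp(-2*x) > 0 for every x, so f'(x) = 0 ⇔ -6*x^2 - 2*x + 2 = 0.
  Factor: -6*x^2 - 2*x + 2 = -2*(3*x^2 + x - 1); 3*x^2 + x - 1 = 0 has no rational roots; quadratic formula: x = (-1 ± √13)/6.
  ⇒ x = -sqrt(13)/6 - 1/6 ≈ -0.7676, -1/6 + sqrt(13)/6 ≈ 0.4343

f''(x) = 2*(6*x^2 - 4*x - 3)*exp(-2*x)
Second-derivative test at each critical point:
  f''(-0.7676) = 33.4752 > 0 → local minimum
  f''(0.4343) = -3.0256 < 0 → local maximum

Critical points: x = -sqrt(13)/6 - 1/6 ≈ -0.7676 (local minimum); x = -1/6 + sqrt(13)/6 ≈ 0.4343 (local maximum)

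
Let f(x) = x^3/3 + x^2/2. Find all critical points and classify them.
f'(x) = x*(x + 1)

Solve f'(x) = 0:
  Factor: x^2 + x = x*(x + 1) = 0.
  ⇒ x = -1, 0

f''(x) = 2*x + 1
Second-derivative test at each critical point:
  f''(-1) = -1 < 0 → local maximum
  f''(0) = 1 > 0 → local minimum

Critical points: x = -1 (local maximum); x = 0 (local minimum)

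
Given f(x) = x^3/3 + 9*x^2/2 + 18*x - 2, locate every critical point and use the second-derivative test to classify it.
f'(x) = x^2 + 9*x + 18

Solve f'(x) = 0:
  Factor: x^2 + 9*x + 18 = (x + 3)*(x + 6) = 0.
  ⇒ x = -6, -3

f''(x) = 2*x + 9
Second-derivative test at each critical point:
  f''(-6) = -3 < 0 → local maximum
  f''(-3) = 3 > 0 → local minimum

Critical points: x = -6 (local maximum); x = -3 (local minimum)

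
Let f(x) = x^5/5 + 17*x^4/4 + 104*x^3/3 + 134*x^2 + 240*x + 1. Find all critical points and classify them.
f'(x) = x^4 + 17*x^3 + 104*x^2 + 268*x + 240

Solve f'(x) = 0:
  Factor: x^4 + 17*x^3 + 104*x^2 + 268*x + 240 = (x + 2)*(x + 4)*(x + 5)*(x + 6) = 0.
  ⇒ x = -6, -5, -4, -2

f''(x) = 4*x^3 + 51*x^2 + 208*x + 268
Second-derivative test at each critical point:
  f''(-6) = -8 < 0 → local maximum
  f''(-5) = 3 > 0 → local minimum
  f''(-4) = -4 < 0 → local maximum
  f''(-2) = 24 > 0 → local minimum

Critical points: x = -6 (local maximum); x = -5 (local minimum); x = -4 (local maximum); x = -2 (local minimum)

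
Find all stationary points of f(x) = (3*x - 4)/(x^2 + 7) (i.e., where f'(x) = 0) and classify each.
f'(x) = (-3*x^2 + 8*x + 21)/(x^4 + 14*x^2 + 49)

Solve f'(x) = 0:
  f'(x) = -(3*x^2 - 8*x - 21)/(x^2 + 7)^2; the denominator is positive wherever f is defined, so f'(x) = 0 ⇔ -3*x^2 + 8*x + 21 = 0.
  3*x^2 - 8*x - 21 = 0 has no rational roots; quadratic formula: x = (8 ± √316)/6.
  ⇒ x = 4/3 - sqrt(79)/3 ≈ -1.6294, 4/3 + sqrt(79)/3 ≈ 4.2961

f''(x) = 2*(4*x^2*(3*x - 4) + (4 - 9*x)*(x^2 + 7))/(x^2 + 7)^3
Second-derivative test at each critical point:
  f''(-1.6294) = 0.1907 > 0 → local minimum
  f''(4.2961) = -0.0274 < 0 → local maximum

Critical points: x = 4/3 - sqrt(79)/3 ≈ -1.6294 (local minimum); x = 4/3 + sqrt(79)/3 ≈ 4.2961 (local maximum)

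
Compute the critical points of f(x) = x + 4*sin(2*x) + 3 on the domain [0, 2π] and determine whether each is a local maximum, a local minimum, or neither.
f'(x) = 8*cos(2*x) + 1

Solve f'(x) = 0 on [0, 2π]:
  f'(x) = 0 ⇔ cos(2*x) = -1/8, i.e. 2*x = ±arccos(-1/8) + 2nπ; keep the solutions lying in [0, 2π].
  ⇒ x = acos(-1/8)/2 ≈ 0.8481, pi - acos(-1/8)/2 ≈ 2.2935, acos(-1/8)/2 + pi ≈ 3.9897, -acos(-1/8)/2 + 2*pi ≈ 5.4351

f''(x) = -16*sin(2*x)
Second-derivative test at each critical point:
  f''(0.8481) = -15.8745 < 0 → local maximum
  f''(2.2935) = 15.8745 > 0 → local minimum
  f''(3.9897) = -15.8745 < 0 → local maximum
  f''(5.4351) = 15.8745 > 0 → local minimum

Critical points: x = acos(-1/8)/2 ≈ 0.8481 (local maximum); x = pi - acos(-1/8)/2 ≈ 2.2935 (local minimum); x = acos(-1/8)/2 + pi ≈ 3.9897 (local maximum); x = -acos(-1/8)/2 + 2*pi ≈ 5.4351 (local minimum)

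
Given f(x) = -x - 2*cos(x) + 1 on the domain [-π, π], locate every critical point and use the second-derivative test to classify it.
f'(x) = 2*sin(x) - 1

Solve f'(x) = 0 on [-π, π]:
  f'(x) = 0 ⇔ sin(x) = 1/2, i.e. x = arcsin(1/2) + 2nπ or x = π − arcsin(1/2) + 2nπ; keep the solutions lying in [-π, π].
  ⇒ x = pi/6 ≈ 0.5236, 5*pi/6 ≈ 2.6180

f''(x) = 2*cos(x)
Second-derivative test at each critical point:
  f''(0.5236) = 1.7321 > 0 → local minimum
  f''(2.6180) = -1.7321 < 0 → local maximum

Critical points: x = pi/6 ≈ 0.5236 (local minimum); x = 5*pi/6 ≈ 2.6180 (local maximum)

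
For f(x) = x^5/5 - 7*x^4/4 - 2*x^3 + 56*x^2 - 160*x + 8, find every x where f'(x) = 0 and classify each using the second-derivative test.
f'(x) = x^4 - 7*x^3 - 6*x^2 + 112*x - 160

Solve f'(x) = 0:
  Factor: x^4 - 7*x^3 - 6*x^2 + 112*x - 160 = (x - 5)*(x - 4)*(x - 2)*(x + 4) = 0.
  ⇒ x = -4, 2, 4, 5

f''(x) = 4*x^3 - 21*x^2 - 12*x + 112
Second-derivative test at each critical point:
  f''(-4) = -432 < 0 → local maximum
  f''(2) = 36 > 0 → local minimum
  f''(4) = -16 < 0 → local maximum
  f''(5) = 27 > 0 → local minimum

Critical points: x = -4 (local maximum); x = 2 (local minimum); x = 4 (local maximum); x = 5 (local minimum)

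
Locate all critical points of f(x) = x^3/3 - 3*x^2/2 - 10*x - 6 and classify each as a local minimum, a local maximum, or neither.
f'(x) = x^2 - 3*x - 10

Solve f'(x) = 0:
  Factor: x^2 - 3*x - 10 = (x - 5)*(x + 2) = 0.
  ⇒ x = -2, 5

f''(x) = 2*x - 3
Second-derivative test at each critical point:
  f''(-2) = -7 < 0 → local maximum
  f''(5) = 7 > 0 → local minimum

Critical points: x = -2 (local maximum); x = 5 (local minimum)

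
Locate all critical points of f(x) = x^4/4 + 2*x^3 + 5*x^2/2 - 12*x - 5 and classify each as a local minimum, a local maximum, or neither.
f'(x) = x^3 + 6*x^2 + 5*x - 12

Solve f'(x) = 0:
  Factor: x^3 + 6*x^2 + 5*x - 12 = (x - 1)*(x + 3)*(x + 4) = 0.
  ⇒ x = -4, -3, 1

f''(x) = 3*x^2 + 12*x + 5
Second-derivative test at each critical point:
  f''(-4) = 5 > 0 → local minimum
  f''(-3) = -4 < 0 → local maximum
  f''(1) = 20 > 0 → local minimum

Critical points: x = -4 (local minimum); x = -3 (local maximum); x = 1 (local minimum)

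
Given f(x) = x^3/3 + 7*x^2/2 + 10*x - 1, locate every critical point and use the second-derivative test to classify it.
f'(x) = x^2 + 7*x + 10

Solve f'(x) = 0:
  Factor: x^2 + 7*x + 10 = (x + 2)*(x + 5) = 0.
  ⇒ x = -5, -2

f''(x) = 2*x + 7
Second-derivative test at each critical point:
  f''(-5) = -3 < 0 → local maximum
  f''(-2) = 3 > 0 → local minimum

Critical points: x = -5 (local maximum); x = -2 (local minimum)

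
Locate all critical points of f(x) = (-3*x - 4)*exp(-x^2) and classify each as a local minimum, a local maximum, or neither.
f'(x) = (2*x*(3*x + 4) - 3)*exp(-x^2)

Solve f'(x) = 0:
  f'(x) = (6*x^2 + 8*x - 3)·exp(-x^2) and exp(-x^2) > 0 for every x, so f'(x) = 0 ⇔ 6*x^2 + 8*x - 3 = 0.
  6*x^2 + 8*x - 3 = 0 has no rational roots; quadratic formula: x = (-8 ± √136)/12.
  ⇒ x = -sqrt(34)/6 - 2/3 ≈ -1.6385, -2/3 + sqrt(34)/6 ≈ 0.3052

f''(x) = 2*(-6*x^3 - 8*x^2 + 9*x + 4)*exp(-x^2)
Second-derivative test at each critical point:
  f''(-1.6385) = -0.7959 < 0 → local maximum
  f''(0.3052) = 10.6250 > 0 → local minimum

Critical points: x = -sqrt(34)/6 - 2/3 ≈ -1.6385 (local maximum); x = -2/3 + sqrt(34)/6 ≈ 0.3052 (local minimum)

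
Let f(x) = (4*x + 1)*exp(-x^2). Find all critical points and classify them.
f'(x) = 2*(-x*(4*x + 1) + 2)*exp(-x^2)

Solve f'(x) = 0:
  f'(x) = (-8*x^2 - 2*x + 4)·exp(-x^2) and exp(-x^2) > 0 for every x, so f'(x) = 0 ⇔ -8*x^2 - 2*x + 4 = 0.
  Factor: -8*x^2 - 2*x + 4 = -2*(4*x^2 + x - 2); 4*x^2 + x - 2 = 0 has no rational roots; quadratic formula: x = (-1 ± √33)/8.
  ⇒ x = -sqrt(33)/8 - 1/8 ≈ -0.8431, -1/8 + sqrt(33)/8 ≈ 0.5931

f''(x) = 2*(2*x^2*(4*x + 1) - 12*x - 1)*exp(-x^2)
Second-derivative test at each critical point:
  f''(-0.8431) = 5.6442 > 0 → local minimum
  f''(0.5931) = -8.0822 < 0 → local maximum

Critical points: x = -sqrt(33)/8 - 1/8 ≈ -0.8431 (local minimum); x = -1/8 + sqrt(33)/8 ≈ 0.5931 (local maximum)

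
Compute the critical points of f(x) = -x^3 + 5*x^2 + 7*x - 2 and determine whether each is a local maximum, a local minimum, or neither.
f'(x) = -3*x^2 + 10*x + 7

Solve f'(x) = 0:
  3*x^2 - 10*x - 7 = 0 has no rational roots; quadratic formula: x = (10 ± √184)/6.
  ⇒ x = 5/3 - sqrt(46)/3 ≈ -0.5941, 5/3 + sqrt(46)/3 ≈ 3.9274

f''(x) = 10 - 6*x
Second-derivative test at each critical point:
  f''(-0.5941) = 13.5647 > 0 → local minimum
  f''(3.9274) = -13.5647 < 0 → local maximum

Critical points: x = 5/3 - sqrt(46)/3 ≈ -0.5941 (local minimum); x = 5/3 + sqrt(46)/3 ≈ 3.9274 (local maximum)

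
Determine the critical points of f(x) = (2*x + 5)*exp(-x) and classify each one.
f'(x) = (-2*x - 3)*exp(-x)

Solve f'(x) = 0:
  f'(x) = (-2*x - 3)·exp(-x) and exp(-x) > 0 for every x, so f'(x) = 0 ⇔ -2*x - 3 = 0.
  -2*x - 3 = 0.
  ⇒ x = -3/2

f''(x) = (2*x + 1)*exp(-x)
Second-derivative test at each critical point:
  f''(-3/2) = -8.9634 < 0 → local maximum

Critical points: x = -3/2 (local maximum)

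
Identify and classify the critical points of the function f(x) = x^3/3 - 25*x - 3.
f'(x) = x^2 - 25

Solve f'(x) = 0:
  Factor: x^2 - 25 = (x - 5)*(x + 5) = 0.
  ⇒ x = -5, 5

f''(x) = 2*x
Second-derivative test at each critical point:
  f''(-5) = -10 < 0 → local maximum
  f''(5) = 10 > 0 → local minimum

Critical points: x = -5 (local maximum); x = 5 (local minimum)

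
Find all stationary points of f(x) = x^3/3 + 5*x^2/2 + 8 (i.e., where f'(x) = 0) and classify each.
f'(x) = x*(x + 5)

Solve f'(x) = 0:
  Factor: x^2 + 5*x = x*(x + 5) = 0.
  ⇒ x = -5, 0

f''(x) = 2*x + 5
Second-derivative test at each critical point:
  f''(-5) = -5 < 0 → local maximum
  f''(0) = 5 > 0 → local minimum

Critical points: x = -5 (local maximum); x = 0 (local minimum)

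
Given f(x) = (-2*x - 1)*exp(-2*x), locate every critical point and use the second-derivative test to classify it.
f'(x) = 4*x*exp(-2*x)

Solve f'(x) = 0:
  f'(x) = (4*x)·exp(-2*x) and exp(-2*x) > 0 for every x, so f'(x) = 0 ⇔ 4*x = 0.
  4*x = 0.
  ⇒ x = 0

f''(x) = 4*(1 - 2*x)*exp(-2*x)
Second-derivative test at each critical point:
  f''(0) = 4 > 0 → local minimum

Critical points: x = 0 (local minimum)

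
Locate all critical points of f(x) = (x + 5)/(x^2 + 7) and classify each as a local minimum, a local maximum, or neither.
f'(x) = (x^2 - 2*x*(x + 5) + 7)/(x^2 + 7)^2

Solve f'(x) = 0:
  f'(x) = -(x^2 + 10*x - 7)/(x^2 + 7)^2; the denominator is positive wherever f is defined, so f'(x) = 0 ⇔ -x^2 - 10*x + 7 = 0.
  x^2 + 10*x - 7 = 0 has no rational roots; quadratic formula: x = (-10 ± √128)/2.
  ⇒ x = -4*sqrt(2) - 5 ≈ -10.6569, -5 + 4*sqrt(2) ≈ 0.6569

f''(x) = 2*(4*x^2*(x + 5) - (3*x + 5)*(x^2 + 7))/(x^2 + 7)^3
Second-derivative test at each critical point:
  f''(-10.6569) = 0.0008 > 0 → local minimum
  f''(0.6569) = -0.2049 < 0 → local maximum

Critical points: x = -4*sqrt(2) - 5 ≈ -10.6569 (local minimum); x = -5 + 4*sqrt(2) ≈ 0.6569 (local maximum)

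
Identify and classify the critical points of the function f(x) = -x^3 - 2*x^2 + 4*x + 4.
f'(x) = -3*x^2 - 4*x + 4

Solve f'(x) = 0:
  Factor: -3*x^2 - 4*x + 4 = -(x + 2)*(3*x - 2) = 0.
  ⇒ x = -2, 2/3

f''(x) = -6*x - 4
Second-derivative test at each critical point:
  f''(-2) = 8 > 0 → local minimum
  f''(2/3) = -8 < 0 → local maximum

Critical points: x = -2 (local minimum); x = 2/3 (local maximum)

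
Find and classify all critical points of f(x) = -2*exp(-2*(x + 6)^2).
f'(x) = 8*(x + 6)*exp(-2*(x + 6)^2)

Solve f'(x) = 0:
  f'(x) = (8*x + 48)·exp(-2*(x + 6)^2) and exp(-2*(x + 6)^2) > 0 for every x, so f'(x) = 0 ⇔ 8*x + 48 = 0.
  Factor: 8*x + 48 = 8*(x + 6) = 0.
  ⇒ x = -6

f''(x) = 8*(1 - 4*(x + 6)^2)*exp(-2*(x + 6)^2)
Second-derivative test at each critical point:
  f''(-6) = 8 > 0 → local minimum

Critical points: x = -6 (local minimum)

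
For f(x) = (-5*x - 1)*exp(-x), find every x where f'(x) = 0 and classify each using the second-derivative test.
f'(x) = (5*x - 4)*exp(-x)

Solve f'(x) = 0:
  f'(x) = (5*x - 4)·exp(-x) and exp(-x) > 0 for every x, so f'(x) = 0 ⇔ 5*x - 4 = 0.
  5*x - 4 = 0.
  ⇒ x = 4/5

f''(x) = (9 - 5*x)*exp(-x)
Second-derivative test at each critical point:
  f''(4/5) = 2.2466 > 0 → local minimum

Critical points: x = 4/5 (local minimum)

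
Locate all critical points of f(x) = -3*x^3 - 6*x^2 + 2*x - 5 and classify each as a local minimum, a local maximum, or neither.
f'(x) = -9*x^2 - 12*x + 2

Solve f'(x) = 0:
  9*x^2 + 12*x - 2 = 0 has no rational roots; quadratic formula: x = (-12 ± √216)/18.
  ⇒ x = -sqrt(6)/3 - 2/3 ≈ -1.4832, -2/3 + sqrt(6)/3 ≈ 0.1498

f''(x) = -18*x - 12
Second-derivative test at each critical point:
  f''(-1.4832) = 14.6969 > 0 → local minimum
  f''(0.1498) = -14.6969 < 0 → local maximum

Critical points: x = -sqrt(6)/3 - 2/3 ≈ -1.4832 (local minimum); x = -2/3 + sqrt(6)/3 ≈ 0.1498 (local maximum)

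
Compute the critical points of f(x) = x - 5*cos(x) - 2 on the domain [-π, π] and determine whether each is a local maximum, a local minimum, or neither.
f'(x) = 5*sin(x) + 1

Solve f'(x) = 0 on [-π, π]:
  f'(x) = 0 ⇔ sin(x) = -1/5, i.e. x = arcsin(-1/5) + 2nπ or x = π − arcsin(-1/5) + 2nπ; keep the solutions lying in [-π, π].
  ⇒ x = -pi + asin(1/5) ≈ -2.9402, -asin(1/5) ≈ -0.2014

f''(x) = 5*cos(x)
Second-derivative test at each critical point:
  f''(-2.9402) = -4.8990 < 0 → local maximum
  f''(-0.2014) = 4.8990 > 0 → local minimum

Critical points: x = -pi + asin(1/5) ≈ -2.9402 (local maximum); x = -asin(1/5) ≈ -0.2014 (local minimum)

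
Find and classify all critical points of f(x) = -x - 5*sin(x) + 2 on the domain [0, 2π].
f'(x) = -5*cos(x) - 1

Solve f'(x) = 0 on [0, 2π]:
  f'(x) = 0 ⇔ cos(x) = -1/5, i.e. x = ±arccos(-1/5) + 2nπ; keep the solutions lying in [0, 2π].
  ⇒ x = acos(-1/5) ≈ 1.7722, -acos(-1/5) + 2*pi ≈ 4.5110

f''(x) = 5*sin(x)
Second-derivative test at each critical point:
  f''(1.7722) = 4.8990 > 0 → local minimum
  f''(4.5110) = -4.8990 < 0 → local maximum

Critical points: x = acos(-1/5) ≈ 1.7722 (local minimum); x = -acos(-1/5) + 2*pi ≈ 4.5110 (local maximum)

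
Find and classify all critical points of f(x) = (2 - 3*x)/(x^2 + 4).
f'(x) = (3*x^2 - 4*x - 12)/(x^4 + 8*x^2 + 16)

Solve f'(x) = 0:
  f'(x) = (3*x^2 - 4*x - 12)/(x^2 + 4)^2; the denominator is positive wherever f is defined, so f'(x) = 0 ⇔ 3*x^2 - 4*x - 12 = 0.
  3*x^2 - 4*x - 12 = 0 has no rational roots; quadratic formula: x = (4 ± √160)/6.
  ⇒ x = 2/3 - 2*sqrt(10)/3 ≈ -1.4415, 2/3 + 2*sqrt(10)/3 ≈ 2.7749

f''(x) = 2*(4*x^2*(2 - 3*x) + (9*x - 2)*(x^2 + 4))/(x^2 + 4)^3
Second-derivative test at each critical point:
  f''(-1.4415) = -0.3424 < 0 → local maximum
  f''(2.7749) = 0.0924 > 0 → local minimum

Critical points: x = 2/3 - 2*sqrt(10)/3 ≈ -1.4415 (local maximum); x = 2/3 + 2*sqrt(10)/3 ≈ 2.7749 (local minimum)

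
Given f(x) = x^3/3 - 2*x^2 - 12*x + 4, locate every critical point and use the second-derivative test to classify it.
f'(x) = x^2 - 4*x - 12

Solve f'(x) = 0:
  Factor: x^2 - 4*x - 12 = (x - 6)*(x + 2) = 0.
  ⇒ x = -2, 6

f''(x) = 2*x - 4
Second-derivative test at each critical point:
  f''(-2) = -8 < 0 → local maximum
  f''(6) = 8 > 0 → local minimum

Critical points: x = -2 (local maximum); x = 6 (local minimum)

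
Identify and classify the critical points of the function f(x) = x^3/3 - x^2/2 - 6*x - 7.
f'(x) = x^2 - x - 6

Solve f'(x) = 0:
  Factor: x^2 - x - 6 = (x - 3)*(x + 2) = 0.
  ⇒ x = -2, 3

f''(x) = 2*x - 1
Second-derivative test at each critical point:
  f''(-2) = -5 < 0 → local maximum
  f''(3) = 5 > 0 → local minimum

Critical points: x = -2 (local maximum); x = 3 (local minimum)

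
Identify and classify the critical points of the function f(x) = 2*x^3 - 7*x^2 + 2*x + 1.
f'(x) = 6*x^2 - 14*x + 2

Solve f'(x) = 0:
  Factor: 6*x^2 - 14*x + 2 = 2*(3*x^2 - 7*x + 1); 3*x^2 - 7*x + 1 = 0 has no rational roots; quadratic formula: x = (7 ± √37)/6.
  ⇒ x = 7/6 - sqrt(37)/6 ≈ 0.1529, sqrt(37)/6 + 7/6 ≈ 2.1805

f''(x) = 12*x - 14
Second-derivative test at each critical point:
  f''(0.1529) = -12.1655 < 0 → local maximum
  f''(2.1805) = 12.1655 > 0 → local minimum

Critical points: x = 7/6 - sqrt(37)/6 ≈ 0.1529 (local maximum); x = sqrt(37)/6 + 7/6 ≈ 2.1805 (local minimum)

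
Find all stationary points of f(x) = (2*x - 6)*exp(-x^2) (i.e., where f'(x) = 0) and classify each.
f'(x) = 2*(-2*x*(x - 3) + 1)*exp(-x^2)

Solve f'(x) = 0:
  f'(x) = (-4*x^2 + 12*x + 2)·exp(-x^2) and exp(-x^2) > 0 for every x, so f'(x) = 0 ⇔ -4*x^2 + 12*x + 2 = 0.
  Factor: -4*x^2 + 12*x + 2 = -2*(2*x^2 - 6*x - 1); 2*x^2 - 6*x - 1 = 0 has no rational roots; quadratic formula: x = (6 ± √44)/4.
  ⇒ x = 3/2 - sqrt(11)/2 ≈ -0.1583, 3/2 + sqrt(11)/2 ≈ 3.1583

f''(x) = 4*(2*x^2*(x - 3) - 3*x + 3)*exp(-x^2)
Second-derivative test at each critical point:
  f''(-0.1583) = 12.9381 > 0 → local minimum
  f''(3.1583) = -0.0006 < 0 → local maximum

Critical points: x = 3/2 - sqrt(11)/2 ≈ -0.1583 (local minimum); x = 3/2 + sqrt(11)/2 ≈ 3.1583 (local maximum)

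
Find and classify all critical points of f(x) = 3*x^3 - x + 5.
f'(x) = 9*x^2 - 1

Solve f'(x) = 0:
  Factor: 9*x^2 - 1 = (3*x - 1)*(3*x + 1) = 0.
  ⇒ x = -1/3, 1/3

f''(x) = 18*x
Second-derivative test at each critical point:
  f''(-1/3) = -6 < 0 → local maximum
  f''(1/3) = 6 > 0 → local minimum

Critical points: x = -1/3 (local maximum); x = 1/3 (local minimum)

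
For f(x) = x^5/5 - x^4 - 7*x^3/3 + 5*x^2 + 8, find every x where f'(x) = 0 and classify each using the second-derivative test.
f'(x) = x*(x^3 - 4*x^2 - 7*x + 10)

Solve f'(x) = 0:
  Factor: x^4 - 4*x^3 - 7*x^2 + 10*x = x*(x - 5)*(x - 1)*(x + 2) = 0.
  ⇒ x = -2, 0, 1, 5

f''(x) = 4*x^3 - 12*x^2 - 14*x + 10
Second-derivative test at each critical point:
  f''(-2) = -42 < 0 → local maximum
  f''(0) = 10 > 0 → local minimum
  f''(1) = -12 < 0 → local maximum
  f''(5) = 140 > 0 → local minimum

Critical points: x = -2 (local maximum); x = 0 (local minimum); x = 1 (local maximum); x = 5 (local minimum)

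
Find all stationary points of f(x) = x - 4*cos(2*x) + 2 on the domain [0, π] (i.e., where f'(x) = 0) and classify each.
f'(x) = 8*sin(2*x) + 1

Solve f'(x) = 0 on [0, π]:
  f'(x) = 0 ⇔ sin(2*x) = -1/8, i.e. 2*x = arcsin(-1/8) + 2nπ or 2*x = π − arcsin(-1/8) + 2nπ; keep the solutions lying in [0, π].
  ⇒ x = asin(1/8)/2 + pi/2 ≈ 1.6335, pi - asin(1/8)/2 ≈ 3.0789

f''(x) = 16*cos(2*x)
Second-derivative test at each critical point:
  f''(1.6335) = -15.8745 < 0 → local maximum
  f''(3.0789) = 15.8745 > 0 → local minimum

Critical points: x = asin(1/8)/2 + pi/2 ≈ 1.6335 (local maximum); x = pi - asin(1/8)/2 ≈ 3.0789 (local minimum)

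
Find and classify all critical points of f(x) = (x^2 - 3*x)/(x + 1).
f'(x) = (x^2 + 2*x - 3)/(x^2 + 2*x + 1)

Solve f'(x) = 0:
  f'(x) = (x - 1)*(x + 3)/(x + 1)^2; the denominator is positive wherever f is defined, so f'(x) = 0 ⇔ x^2 + 2*x - 3 = 0.
  Factor: x^2 + 2*x - 3 = (x - 1)*(x + 3) = 0.
  ⇒ x = -3, 1

f''(x) = 8/(x^3 + 3*x^2 + 3*x + 1)
Second-derivative test at each critical point:
  f''(-3) = -1 < 0 → local maximum
  f''(1) = 1 > 0 → local minimum

Critical points: x = -3 (local maximum); x = 1 (local minimum)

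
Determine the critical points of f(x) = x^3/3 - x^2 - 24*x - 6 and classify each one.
f'(x) = x^2 - 2*x - 24

Solve f'(x) = 0:
  Factor: x^2 - 2*x - 24 = (x - 6)*(x + 4) = 0.
  ⇒ x = -4, 6

f''(x) = 2*x - 2
Second-derivative test at each critical point:
  f''(-4) = -10 < 0 → local maximum
  f''(6) = 10 > 0 → local minimum

Critical points: x = -4 (local maximum); x = 6 (local minimum)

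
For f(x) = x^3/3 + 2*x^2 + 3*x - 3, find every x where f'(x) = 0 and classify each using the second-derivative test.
f'(x) = x^2 + 4*x + 3

Solve f'(x) = 0:
  Factor: x^2 + 4*x + 3 = (x + 1)*(x + 3) = 0.
  ⇒ x = -3, -1

f''(x) = 2*x + 4
Second-derivative test at each critical point:
  f''(-3) = -2 < 0 → local maximum
  f''(-1) = 2 > 0 → local minimum

Critical points: x = -3 (local maximum); x = -1 (local minimum)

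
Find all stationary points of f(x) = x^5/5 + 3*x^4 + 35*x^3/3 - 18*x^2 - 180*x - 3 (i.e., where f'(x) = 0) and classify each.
f'(x) = x^4 + 12*x^3 + 35*x^2 - 36*x - 180

Solve f'(x) = 0:
  Factor: x^4 + 12*x^3 + 35*x^2 - 36*x - 180 = (x - 2)*(x + 3)*(x + 5)*(x + 6) = 0.
  ⇒ x = -6, -5, -3, 2

f''(x) = 4*x^3 + 36*x^2 + 70*x - 36
Second-derivative test at each critical point:
  f''(-6) = -24 < 0 → local maximum
  f''(-5) = 14 > 0 → local minimum
  f''(-3) = -30 < 0 → local maximum
  f''(2) = 280 > 0 → local minimum

Critical points: x = -6 (local maximum); x = -5 (local minimum); x = -3 (local maximum); x = 2 (local minimum)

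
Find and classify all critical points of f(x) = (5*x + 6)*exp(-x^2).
f'(x) = (-2*x*(5*x + 6) + 5)*exp(-x^2)

Solve f'(x) = 0:
  f'(x) = (-10*x^2 - 12*x + 5)·exp(-x^2) and exp(-x^2) > 0 for every x, so f'(x) = 0 ⇔ -10*x^2 - 12*x + 5 = 0.
  10*x^2 + 12*x - 5 = 0 has no rational roots; quadratic formula: x = (-12 ± √344)/20.
  ⇒ x = -sqrt(86)/10 - 3/5 ≈ -1.5274, -3/5 + sqrt(86)/10 ≈ 0.3274

f''(x) = 2*(2*x^2*(5*x + 6) - 15*x - 6)*exp(-x^2)
Second-derivative test at each critical point:
  f''(-1.5274) = 1.7995 > 0 → local minimum
  f''(0.3274) = -16.6624 < 0 → local maximum

Critical points: x = -sqrt(86)/10 - 3/5 ≈ -1.5274 (local minimum); x = -3/5 + sqrt(86)/10 ≈ 0.3274 (local maximum)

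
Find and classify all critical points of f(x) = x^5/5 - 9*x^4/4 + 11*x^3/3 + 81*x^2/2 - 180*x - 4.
f'(x) = x^4 - 9*x^3 + 11*x^2 + 81*x - 180

Solve f'(x) = 0:
  Factor: x^4 - 9*x^3 + 11*x^2 + 81*x - 180 = (x - 5)*(x - 4)*(x - 3)*(x + 3) = 0.
  ⇒ x = -3, 3, 4, 5

f''(x) = 4*x^3 - 27*x^2 + 22*x + 81
Second-derivative test at each critical point:
  f''(-3) = -336 < 0 → local maximum
  f''(3) = 12 > 0 → local minimum
  f''(4) = -7 < 0 → local maximum
  f''(5) = 16 > 0 → local minimum

Critical points: x = -3 (local maximum); x = 3 (local minimum); x = 4 (local maximum); x = 5 (local minimum)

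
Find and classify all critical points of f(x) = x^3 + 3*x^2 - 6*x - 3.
f'(x) = 3*x^2 + 6*x - 6

Solve f'(x) = 0:
  Factor: 3*x^2 + 6*x - 6 = 3*(x^2 + 2*x - 2); x^2 + 2*x - 2 = 0 has no rational roots; quadratic formula: x = (-2 ± √12)/2.
  ⇒ x = -sqrt(3) - 1 ≈ -2.7321, -1 + sqrt(3) ≈ 0.7321

f''(x) = 6*x + 6
Second-derivative test at each critical point:
  f''(-2.7321) = -10.3923 < 0 → local maximum
  f''(0.7321) = 10.3923 > 0 → local minimum

Critical points: x = -sqrt(3) - 1 ≈ -2.7321 (local maximum); x = -1 + sqrt(3) ≈ 0.7321 (local minimum)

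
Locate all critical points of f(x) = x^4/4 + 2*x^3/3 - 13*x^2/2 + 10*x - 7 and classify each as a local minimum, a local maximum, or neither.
f'(x) = x^3 + 2*x^2 - 13*x + 10

Solve f'(x) = 0:
  Factor: x^3 + 2*x^2 - 13*x + 10 = (x - 2)*(x - 1)*(x + 5) = 0.
  ⇒ x = -5, 1, 2

f''(x) = 3*x^2 + 4*x - 13
Second-derivative test at each critical point:
  f''(-5) = 42 > 0 → local minimum
  f''(1) = -6 < 0 → local maximum
  f''(2) = 7 > 0 → local minimum

Critical points: x = -5 (local minimum); x = 1 (local maximum); x = 2 (local minimum)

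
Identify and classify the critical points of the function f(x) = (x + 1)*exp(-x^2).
f'(x) = (-2*x*(x + 1) + 1)*exp(-x^2)

Solve f'(x) = 0:
  f'(x) = (-2*x^2 - 2*x + 1)·exp(-x^2) and exp(-x^2) > 0 for every x, so f'(x) = 0 ⇔ -2*x^2 - 2*x + 1 = 0.
  2*x^2 + 2*x - 1 = 0 has no rational roots; quadratic formula: x = (-2 ± √12)/4.
  ⇒ x = -sqrt(3)/2 - 1/2 ≈ -1.3660, -1/2 + sqrt(3)/2 ≈ 0.3660

f''(x) = 2*(2*x^2*(x + 1) - 3*x - 1)*exp(-x^2)
Second-derivative test at each critical point:
  f''(-1.3660) = 0.5360 > 0 → local minimum
  f''(0.3660) = -3.0297 < 0 → local maximum

Critical points: x = -sqrt(3)/2 - 1/2 ≈ -1.3660 (local minimum); x = -1/2 + sqrt(3)/2 ≈ 0.3660 (local maximum)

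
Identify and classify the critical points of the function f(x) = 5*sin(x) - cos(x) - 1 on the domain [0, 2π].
f'(x) = sin(x) + 5*cos(x)

Solve f'(x) = 0 on [0, 2π]:
  f'(x) = 0 ⇔ 5*cos(x) = -sin(x) ⇔ tan(x) = -5, i.e. x = arctan(-5) + nπ; keep the solutions lying in [0, 2π].
  ⇒ x = pi - atan(5) ≈ 1.7682, -atan(5) + 2*pi ≈ 4.9098

f''(x) = -5*sin(x) + cos(x)
Second-derivative test at each critical point:
  f''(1.7682) = -5.0990 < 0 → local maximum
  f''(4.9098) = 5.0990 > 0 → local minimum

Critical points: x = pi - atan(5) ≈ 1.7682 (local maximum); x = -atan(5) + 2*pi ≈ 4.9098 (local minimum)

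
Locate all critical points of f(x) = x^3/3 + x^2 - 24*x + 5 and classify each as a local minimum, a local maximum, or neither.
f'(x) = x^2 + 2*x - 24

Solve f'(x) = 0:
  Factor: x^2 + 2*x - 24 = (x - 4)*(x + 6) = 0.
  ⇒ x = -6, 4

f''(x) = 2*x + 2
Second-derivative test at each critical point:
  f''(-6) = -10 < 0 → local maximum
  f''(4) = 10 > 0 → local minimum

Critical points: x = -6 (local maximum); x = 4 (local minimum)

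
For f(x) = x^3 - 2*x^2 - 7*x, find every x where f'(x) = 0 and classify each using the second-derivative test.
f'(x) = 3*x^2 - 4*x - 7

Solve f'(x) = 0:
  Factor: 3*x^2 - 4*x - 7 = (x + 1)*(3*x - 7) = 0.
  ⇒ x = -1, 7/3

f''(x) = 6*x - 4
Second-derivative test at each critical point:
  f''(-1) = -10 < 0 → local maximum
  f''(7/3) = 10 > 0 → local minimum

Critical points: x = -1 (local maximum); x = 7/3 (local minimum)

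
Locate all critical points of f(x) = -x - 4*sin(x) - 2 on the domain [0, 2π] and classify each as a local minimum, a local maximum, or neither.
f'(x) = -4*cos(x) - 1

Solve f'(x) = 0 on [0, 2π]:
  f'(x) = 0 ⇔ cos(x) = -1/4, i.e. x = ±arccos(-1/4) + 2nπ; keep the solutions lying in [0, 2π].
  ⇒ x = acos(-1/4) ≈ 1.8235, -acos(-1/4) + 2*pi ≈ 4.4597

f''(x) = 4*sin(x)
Second-derivative test at each critical point:
  f''(1.8235) = 3.8730 > 0 → local minimum
  f''(4.4597) = -3.8730 < 0 → local maximum

Critical points: x = acos(-1/4) ≈ 1.8235 (local minimum); x = -acos(-1/4) + 2*pi ≈ 4.4597 (local maximum)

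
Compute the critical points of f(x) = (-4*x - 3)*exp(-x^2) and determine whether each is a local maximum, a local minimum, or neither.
f'(x) = 2*(x*(4*x + 3) - 2)*exp(-x^2)

Solve f'(x) = 0:
  f'(x) = (8*x^2 + 6*x - 4)·exp(-x^2) and exp(-x^2) > 0 for every x, so f'(x) = 0 ⇔ 8*x^2 + 6*x - 4 = 0.
  Factor: 8*x^2 + 6*x - 4 = 2*(4*x^2 + 3*x - 2); 4*x^2 + 3*x - 2 = 0 has no rational roots; quadratic formula: x = (-3 ± √41)/8.
  ⇒ x = -sqrt(41)/8 - 3/8 ≈ -1.1754, -3/8 + sqrt(41)/8 ≈ 0.4254

f''(x) = 2*(-8*x^3 - 6*x^2 + 12*x + 3)*exp(-x^2)
Second-derivative test at each critical point:
  f''(-1.1754) = -3.2168 < 0 → local maximum
  f''(0.4254) = 10.6864 > 0 → local minimum

Critical points: x = -sqrt(41)/8 - 3/8 ≈ -1.1754 (local maximum); x = -3/8 + sqrt(41)/8 ≈ 0.4254 (local minimum)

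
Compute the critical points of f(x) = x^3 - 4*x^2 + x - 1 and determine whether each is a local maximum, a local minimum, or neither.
f'(x) = 3*x^2 - 8*x + 1

Solve f'(x) = 0:
  3*x^2 - 8*x + 1 = 0 has no rational roots; quadratic formula: x = (8 ± √52)/6.
  ⇒ x = 4/3 - sqrt(13)/3 ≈ 0.1315, sqrt(13)/3 + 4/3 ≈ 2.5352

f''(x) = 6*x - 8
Second-derivative test at each critical point:
  f''(0.1315) = -7.2111 < 0 → local maximum
  f''(2.5352) = 7.2111 > 0 → local minimum

Critical points: x = 4/3 - sqrt(13)/3 ≈ 0.1315 (local maximum); x = sqrt(13)/3 + 4/3 ≈ 2.5352 (local minimum)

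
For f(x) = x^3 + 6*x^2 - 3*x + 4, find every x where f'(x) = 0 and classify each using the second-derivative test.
f'(x) = 3*x^2 + 12*x - 3

Solve f'(x) = 0:
  Factor: 3*x^2 + 12*x - 3 = 3*(x^2 + 4*x - 1); x^2 + 4*x - 1 = 0 has no rational roots; quadratic formula: x = (-4 ± √20)/2.
  ⇒ x = -sqrt(5) - 2 ≈ -4.2361, -2 + sqrt(5) ≈ 0.2361

f''(x) = 6*x + 12
Second-derivative test at each critical point:
  f''(-4.2361) = -13.4164 < 0 → local maximum
  f''(0.2361) = 13.4164 > 0 → local minimum

Critical points: x = -sqrt(5) - 2 ≈ -4.2361 (local maximum); x = -2 + sqrt(5) ≈ 0.2361 (local minimum)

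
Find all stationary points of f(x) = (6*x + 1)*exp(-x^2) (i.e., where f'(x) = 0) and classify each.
f'(x) = 2*(-x*(6*x + 1) + 3)*exp(-x^2)

Solve f'(x) = 0:
  f'(x) = (-12*x^2 - 2*x + 6)·exp(-x^2) and exp(-x^2) > 0 for every x, so f'(x) = 0 ⇔ -12*x^2 - 2*x + 6 = 0.
  Factor: -12*x^2 - 2*x + 6 = -2*(6*x^2 + x - 3); 6*x^2 + x - 3 = 0 has no rational roots; quadratic formula: x = (-1 ± √73)/12.
  ⇒ x = -sqrt(73)/12 - 1/12 ≈ -0.7953, -1/12 + sqrt(73)/12 ≈ 0.6287

f''(x) = 2*(2*x^2*(6*x + 1) - 18*x - 1)*exp(-x^2)
Second-derivative test at each critical point:
  f''(-0.7953) = 9.0777 > 0 → local minimum
  f''(0.6287) = -11.5093 < 0 → local maximum

Critical points: x = -sqrt(73)/12 - 1/12 ≈ -0.7953 (local minimum); x = -1/12 + sqrt(73)/12 ≈ 0.6287 (local maximum)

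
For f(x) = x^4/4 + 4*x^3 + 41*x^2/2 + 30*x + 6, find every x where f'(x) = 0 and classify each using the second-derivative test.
f'(x) = x^3 + 12*x^2 + 41*x + 30

Solve f'(x) = 0:
  Factor: x^3 + 12*x^2 + 41*x + 30 = (x + 1)*(x + 5)*(x + 6) = 0.
  ⇒ x = -6, -5, -1

f''(x) = 3*x^2 + 24*x + 41
Second-derivative test at each critical point:
  f''(-6) = 5 > 0 → local minimum
  f''(-5) = -4 < 0 → local maximum
  f''(-1) = 20 > 0 → local minimum

Critical points: x = -6 (local minimum); x = -5 (local maximum); x = -1 (local minimum)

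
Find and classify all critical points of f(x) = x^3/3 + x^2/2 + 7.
f'(x) = x*(x + 1)

Solve f'(x) = 0:
  Factor: x^2 + x = x*(x + 1) = 0.
  ⇒ x = -1, 0

f''(x) = 2*x + 1
Second-derivative test at each critical point:
  f''(-1) = -1 < 0 → local maximum
  f''(0) = 1 > 0 → local minimum

Critical points: x = -1 (local maximum); x = 0 (local minimum)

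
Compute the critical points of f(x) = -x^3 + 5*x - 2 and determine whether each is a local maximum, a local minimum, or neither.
f'(x) = 5 - 3*x^2

Solve f'(x) = 0:
  3*x^2 - 5 = 0 has no rational roots; quadratic formula: x = (0 ± √60)/6.
  ⇒ x = -sqrt(15)/3 ≈ -1.2910, sqrt(15)/3 ≈ 1.2910

f''(x) = -6*x
Second-derivative test at each critical point:
  f''(-1.2910) = 7.7460 > 0 → local minimum
  f''(1.2910) = -7.7460 < 0 → local maximum

Critical points: x = -sqrt(15)/3 ≈ -1.2910 (local minimum); x = sqrt(15)/3 ≈ 1.2910 (local maximum)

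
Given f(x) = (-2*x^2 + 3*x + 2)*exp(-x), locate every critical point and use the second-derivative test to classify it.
f'(x) = (2*x^2 - 7*x + 1)*exp(-x)

Solve f'(x) = 0:
  f'(x) = (2*x^2 - 7*x + 1)·exp(-x) and exp(-x) > 0 for every x, so f'(x) = 0 ⇔ 2*x^2 - 7*x + 1 = 0.
  2*x^2 - 7*x + 1 = 0 has no rational roots; quadratic formula: x = (7 ± √41)/4.
  ⇒ x = 7/4 - sqrt(41)/4 ≈ 0.1492, sqrt(41)/4 + 7/4 ≈ 3.3508

f''(x) = (-2*x^2 + 11*x - 8)*exp(-x)
Second-derivative test at each critical point:
  f''(0.1492) = -5.5155 < 0 → local maximum
  f''(3.3508) = 0.2245 > 0 → local minimum

Critical points: x = 7/4 - sqrt(41)/4 ≈ 0.1492 (local maximum); x = sqrt(41)/4 + 7/4 ≈ 3.3508 (local minimum)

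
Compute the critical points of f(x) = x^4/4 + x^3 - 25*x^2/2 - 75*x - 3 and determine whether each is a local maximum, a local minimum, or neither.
f'(x) = x^3 + 3*x^2 - 25*x - 75

Solve f'(x) = 0:
  Factor: x^3 + 3*x^2 - 25*x - 75 = (x - 5)*(x + 3)*(x + 5) = 0.
  ⇒ x = -5, -3, 5

f''(x) = 3*x^2 + 6*x - 25
Second-derivative test at each critical point:
  f''(-5) = 20 > 0 → local minimum
  f''(-3) = -16 < 0 → local maximum
  f''(5) = 80 > 0 → local minimum

Critical points: x = -5 (local minimum); x = -3 (local maximum); x = 5 (local minimum)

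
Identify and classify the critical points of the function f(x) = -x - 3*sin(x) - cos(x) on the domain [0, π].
f'(x) = sin(x) - 3*cos(x) - 1

Solve f'(x) = 0 on [0, π]:
  f'(x) = 0 ⇔ sin(x) - 3*cos(x) = 1. Write the left side as R·cos(x + φ) with R = √((-3)² + (-1)²) = sqrt(10), cos φ = -3*sqrt(10)/10, sin φ = -sqrt(10)/10; then cos(x + φ) = sqrt(10)/10. Solve for x and keep the solutions lying in [0, π].
  ⇒ x = pi/2 ≈ 1.5708

f''(x) = 3*sin(x) + cos(x)
Second-derivative test at each critical point:
  f''(1.5708) = 3 > 0 → local minimum

Critical points: x = pi/2 ≈ 1.5708 (local minimum)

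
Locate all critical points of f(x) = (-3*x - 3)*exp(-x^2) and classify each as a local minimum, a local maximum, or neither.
f'(x) = 3*(2*x*(x + 1) - 1)*exp(-x^2)

Solve f'(x) = 0:
  f'(x) = (6*x^2 + 6*x - 3)·exp(-x^2) and exp(-x^2) > 0 for every x, so f'(x) = 0 ⇔ 6*x^2 + 6*x - 3 = 0.
  Factor: 6*x^2 + 6*x - 3 = 3*(2*x^2 + 2*x - 1); 2*x^2 + 2*x - 1 = 0 has no rational roots; quadratic formula: x = (-2 ± √12)/4.
  ⇒ x = -sqrt(3)/2 - 1/2 ≈ -1.3660, -1/2 + sqrt(3)/2 ≈ 0.3660

f''(x) = 6*(-2*x^2*(x + 1) + 3*x + 1)*exp(-x^2)
Second-derivative test at each critical point:
  f''(-1.3660) = -1.6081 < 0 → local maximum
  f''(0.3660) = 9.0892 > 0 → local minimum

Critical points: x = -sqrt(3)/2 - 1/2 ≈ -1.3660 (local maximum); x = -1/2 + sqrt(3)/2 ≈ 0.3660 (local minimum)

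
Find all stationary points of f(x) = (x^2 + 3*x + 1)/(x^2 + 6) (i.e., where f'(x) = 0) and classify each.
f'(x) = (-3*x^2 + 10*x + 18)/(x^4 + 12*x^2 + 36)

Solve f'(x) = 0:
  f'(x) = -(3*x^2 - 10*x - 18)/(x^2 + 6)^2; the denominator is positive wherever f is defined, so f'(x) = 0 ⇔ -3*x^2 + 10*x + 18 = 0.
  3*x^2 - 10*x - 18 = 0 has no rational roots; quadratic formula: x = (10 ± √316)/6.
  ⇒ x = 5/3 - sqrt(79)/3 ≈ -1.2961, 5/3 + sqrt(79)/3 ≈ 4.6294

f''(x) = 6*(x^3 - 5*x^2 - 18*x + 10)/(x^6 + 18*x^4 + 108*x^2 + 216)
Second-derivative test at each critical point:
  f''(-1.2961) = 0.3014 > 0 → local minimum
  f''(4.6294) = -0.0236 < 0 → local maximum

Critical points: x = 5/3 - sqrt(79)/3 ≈ -1.2961 (local minimum); x = 5/3 + sqrt(79)/3 ≈ 4.6294 (local maximum)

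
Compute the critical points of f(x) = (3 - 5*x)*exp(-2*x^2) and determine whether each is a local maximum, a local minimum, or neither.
f'(x) = (4*x*(5*x - 3) - 5)*exp(-2*x^2)

Solve f'(x) = 0:
  f'(x) = (20*x^2 - 12*x - 5)·exp(-2*x^2) and exp(-2*x^2) > 0 for every x, so f'(x) = 0 ⇔ 20*x^2 - 12*x - 5 = 0.
  20*x^2 - 12*x - 5 = 0 has no rational roots; quadratic formula: x = (12 ± √544)/40.
  ⇒ x = 3/10 - sqrt(34)/10 ≈ -0.2831, 3/10 + sqrt(34)/10 ≈ 0.8831

f''(x) = 4*(4*x^2*(3 - 5*x) + 15*x - 3)*exp(-2*x^2)
Second-derivative test at each critical point:
  f''(-0.2831) = -19.8696 < 0 → local maximum
  f''(0.8831) = 4.9026 > 0 → local minimum

Critical points: x = 3/10 - sqrt(34)/10 ≈ -0.2831 (local maximum); x = 3/10 + sqrt(34)/10 ≈ 0.8831 (local minimum)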